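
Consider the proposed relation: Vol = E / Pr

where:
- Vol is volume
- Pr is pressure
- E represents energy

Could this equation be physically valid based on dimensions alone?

Yes

Vol (volume) has dimensions [L^3].
Pr (pressure) has dimensions [L^-1 M T^-2].
E (energy) has dimensions [L^2 M T^-2].

Left side: [L^3]
Right side: [L^3]

Both sides have the same dimensions, so the equation is dimensionally consistent.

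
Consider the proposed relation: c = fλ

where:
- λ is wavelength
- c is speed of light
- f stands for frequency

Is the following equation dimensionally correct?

Yes

λ (wavelength) has dimensions [L].
c (speed of light) has dimensions [L T^-1].
f (frequency) has dimensions [T^-1].

Left side: [L T^-1]
Right side: [L T^-1]

Both sides have the same dimensions, so the equation is dimensionally consistent.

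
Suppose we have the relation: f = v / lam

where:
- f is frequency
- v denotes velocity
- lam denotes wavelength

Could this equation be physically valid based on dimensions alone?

Yes

f (frequency) has dimensions [T^-1].
v (velocity) has dimensions [L T^-1].
lam (wavelength) has dimensions [L].

Left side: [T^-1]
Right side: [T^-1]

Both sides have the same dimensions, so the equation is dimensionally consistent.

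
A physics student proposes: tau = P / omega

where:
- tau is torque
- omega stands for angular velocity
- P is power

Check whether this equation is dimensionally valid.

Yes

tau (torque) has dimensions [L^2 M T^-2].
omega (angular velocity) has dimensions [T^-1].
P (power) has dimensions [L^2 M T^-3].

Left side: [L^2 M T^-2]
Right side: [L^2 M T^-2]

Both sides have the same dimensions, so the equation is dimensionally consistent.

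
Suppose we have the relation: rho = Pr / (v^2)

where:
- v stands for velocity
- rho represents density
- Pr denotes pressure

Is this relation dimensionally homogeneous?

Yes

v (velocity) has dimensions [L T^-1].
rho (density) has dimensions [L^-3 M].
Pr (pressure) has dimensions [L^-1 M T^-2].

Left side: [L^-3 M]
Right side: [L^-3 M]

Both sides have the same dimensions, so the equation is dimensionally consistent.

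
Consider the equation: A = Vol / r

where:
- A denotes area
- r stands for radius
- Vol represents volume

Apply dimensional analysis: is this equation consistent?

Yes

A (area) has dimensions [L^2].
r (radius) has dimensions [L].
Vol (volume) has dimensions [L^3].

Left side: [L^2]
Right side: [L^2]

Both sides have the same dimensions, so the equation is dimensionally consistent.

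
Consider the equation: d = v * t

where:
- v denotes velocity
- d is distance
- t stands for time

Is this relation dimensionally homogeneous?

Yes

v (velocity) has dimensions [L T^-1].
d (distance) has dimensions [L].
t (time) has dimensions [T].

Left side: [L]
Right side: [L]

Both sides have the same dimensions, so the equation is dimensionally consistent.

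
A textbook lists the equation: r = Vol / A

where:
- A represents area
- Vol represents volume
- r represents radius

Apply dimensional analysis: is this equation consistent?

Yes

A (area) has dimensions [L^2].
Vol (volume) has dimensions [L^3].
r (radius) has dimensions [L].

Left side: [L]
Right side: [L]

Both sides have the same dimensions, so the equation is dimensionally consistent.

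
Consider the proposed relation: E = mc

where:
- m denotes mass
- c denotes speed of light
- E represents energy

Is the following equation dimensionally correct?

No

m (mass) has dimensions [M].
c (speed of light) has dimensions [L T^-1].
E (energy) has dimensions [L^2 M T^-2].

Left side: [L^2 M T^-2]
Right side: [L M T^-1]

The two sides have different dimensions, so the equation is NOT dimensionally consistent.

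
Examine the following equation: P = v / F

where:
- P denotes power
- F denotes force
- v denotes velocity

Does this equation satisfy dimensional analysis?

No

P (power) has dimensions [L^2 M T^-3].
F (force) has dimensions [L M T^-2].
v (velocity) has dimensions [L T^-1].

Left side: [L^2 M T^-3]
Right side: [M^-1 T]

The two sides have different dimensions, so the equation is NOT dimensionally consistent.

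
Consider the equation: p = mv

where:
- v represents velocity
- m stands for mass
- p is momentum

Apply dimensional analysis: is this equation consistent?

Yes

v (velocity) has dimensions [L T^-1].
m (mass) has dimensions [M].
p (momentum) has dimensions [L M T^-1].

Left side: [L M T^-1]
Right side: [L M T^-1]

Both sides have the same dimensions, so the equation is dimensionally consistent.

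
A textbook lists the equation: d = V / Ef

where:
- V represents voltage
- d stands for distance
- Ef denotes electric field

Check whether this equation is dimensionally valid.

Yes

V (voltage) has dimensions [I^-1 L^2 M T^-3].
d (distance) has dimensions [L].
Ef (electric field) has dimensions [I^-1 L M T^-3].

Left side: [L]
Right side: [L]

Both sides have the same dimensions, so the equation is dimensionally consistent.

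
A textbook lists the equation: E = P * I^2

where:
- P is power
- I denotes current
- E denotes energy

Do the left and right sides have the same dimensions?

No

P (power) has dimensions [L^2 M T^-3].
I (current) has dimensions [I].
E (energy) has dimensions [L^2 M T^-2].

Left side: [L^2 M T^-2]
Right side: [I^2 L^2 M T^-3]

The two sides have different dimensions, so the equation is NOT dimensionally consistent.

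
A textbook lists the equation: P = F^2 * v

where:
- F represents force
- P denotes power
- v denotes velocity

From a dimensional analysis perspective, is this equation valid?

No

F (force) has dimensions [L M T^-2].
P (power) has dimensions [L^2 M T^-3].
v (velocity) has dimensions [L T^-1].

Left side: [L^2 M T^-3]
Right side: [L^3 M^2 T^-5]

The two sides have different dimensions, so the equation is NOT dimensionally consistent.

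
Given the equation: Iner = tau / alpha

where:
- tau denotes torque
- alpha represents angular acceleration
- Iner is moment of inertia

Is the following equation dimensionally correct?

Yes

tau (torque) has dimensions [L^2 M T^-2].
alpha (angular acceleration) has dimensions [T^-2].
Iner (moment of inertia) has dimensions [L^2 M].

Left side: [L^2 M]
Right side: [L^2 M]

Both sides have the same dimensions, so the equation is dimensionally consistent.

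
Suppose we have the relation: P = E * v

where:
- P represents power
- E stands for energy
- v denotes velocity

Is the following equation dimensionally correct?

No

P (power) has dimensions [L^2 M T^-3].
E (energy) has dimensions [L^2 M T^-2].
v (velocity) has dimensions [L T^-1].

Left side: [L^2 M T^-3]
Right side: [L^3 M T^-3]

The two sides have different dimensions, so the equation is NOT dimensionally consistent.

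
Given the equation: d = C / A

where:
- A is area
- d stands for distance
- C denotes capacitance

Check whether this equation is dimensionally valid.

No

A (area) has dimensions [L^2].
d (distance) has dimensions [L].
C (capacitance) has dimensions [I^2 L^-2 M^-1 T^4].

Left side: [L]
Right side: [I^2 L^-4 M^-1 T^4]

The two sides have different dimensions, so the equation is NOT dimensionally consistent.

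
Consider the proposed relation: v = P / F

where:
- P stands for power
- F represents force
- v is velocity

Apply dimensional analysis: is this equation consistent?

Yes

P (power) has dimensions [L^2 M T^-3].
F (force) has dimensions [L M T^-2].
v (velocity) has dimensions [L T^-1].

Left side: [L T^-1]
Right side: [L T^-1]

Both sides have the same dimensions, so the equation is dimensionally consistent.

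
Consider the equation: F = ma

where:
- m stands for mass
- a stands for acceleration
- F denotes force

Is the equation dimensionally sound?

Yes

m (mass) has dimensions [M].
a (acceleration) has dimensions [L T^-2].
F (force) has dimensions [L M T^-2].

Left side: [L M T^-2]
Right side: [L M T^-2]

Both sides have the same dimensions, so the equation is dimensionally consistent.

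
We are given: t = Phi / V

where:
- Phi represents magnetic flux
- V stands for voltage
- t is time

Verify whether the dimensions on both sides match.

Yes

Phi (magnetic flux) has dimensions [I^-1 L^2 M T^-2].
V (voltage) has dimensions [I^-1 L^2 M T^-3].
t (time) has dimensions [T].

Left side: [T]
Right side: [T]

Both sides have the same dimensions, so the equation is dimensionally consistent.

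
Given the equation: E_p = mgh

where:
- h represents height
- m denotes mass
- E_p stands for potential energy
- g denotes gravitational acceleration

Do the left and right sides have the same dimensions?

Yes

h (height) has dimensions [L].
m (mass) has dimensions [M].
E_p (potential energy) has dimensions [L^2 M T^-2].
g (gravitational acceleration) has dimensions [L T^-2].

Left side: [L^2 M T^-2]
Right side: [L^2 M T^-2]

Both sides have the same dimensions, so the equation is dimensionally consistent.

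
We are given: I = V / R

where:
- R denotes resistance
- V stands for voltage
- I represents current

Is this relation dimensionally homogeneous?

Yes

R (resistance) has dimensions [I^-2 L^2 M T^-3].
V (voltage) has dimensions [I^-1 L^2 M T^-3].
I (current) has dimensions [I].

Left side: [I]
Right side: [I]

Both sides have the same dimensions, so the equation is dimensionally consistent.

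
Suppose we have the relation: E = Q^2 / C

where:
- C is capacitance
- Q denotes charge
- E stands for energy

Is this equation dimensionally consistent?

Yes

C (capacitance) has dimensions [I^2 L^-2 M^-1 T^4].
Q (charge) has dimensions [I T].
E (energy) has dimensions [L^2 M T^-2].

Left side: [L^2 M T^-2]
Right side: [L^2 M T^-2]

Both sides have the same dimensions, so the equation is dimensionally consistent.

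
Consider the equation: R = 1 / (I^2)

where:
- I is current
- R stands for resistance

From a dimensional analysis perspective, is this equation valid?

No

I (current) has dimensions [I].
R (resistance) has dimensions [I^-2 L^2 M T^-3].

Left side: [I^-2 L^2 M T^-3]
Right side: [I^-2]

The two sides have different dimensions, so the equation is NOT dimensionally consistent.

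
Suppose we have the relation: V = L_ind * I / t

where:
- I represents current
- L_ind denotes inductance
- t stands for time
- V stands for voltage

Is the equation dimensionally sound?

Yes

I (current) has dimensions [I].
L_ind (inductance) has dimensions [I^-2 L^2 M T^-2].
t (time) has dimensions [T].
V (voltage) has dimensions [I^-1 L^2 M T^-3].

Left side: [I^-1 L^2 M T^-3]
Right side: [I^-1 L^2 M T^-3]

Both sides have the same dimensions, so the equation is dimensionally consistent.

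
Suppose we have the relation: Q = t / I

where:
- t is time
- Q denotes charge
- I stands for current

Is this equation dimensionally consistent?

No

t (time) has dimensions [T].
Q (charge) has dimensions [I T].
I (current) has dimensions [I].

Left side: [I T]
Right side: [I^-1 T]

The two sides have different dimensions, so the equation is NOT dimensionally consistent.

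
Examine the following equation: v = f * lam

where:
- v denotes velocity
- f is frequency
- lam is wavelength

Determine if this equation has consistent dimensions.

Yes

v (velocity) has dimensions [L T^-1].
f (frequency) has dimensions [T^-1].
lam (wavelength) has dimensions [L].

Left side: [L T^-1]
Right side: [L T^-1]

Both sides have the same dimensions, so the equation is dimensionally consistent.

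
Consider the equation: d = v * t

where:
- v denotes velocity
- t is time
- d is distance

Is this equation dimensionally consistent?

Yes

v (velocity) has dimensions [L T^-1].
t (time) has dimensions [T].
d (distance) has dimensions [L].

Left side: [L]
Right side: [L]

Both sides have the same dimensions, so the equation is dimensionally consistent.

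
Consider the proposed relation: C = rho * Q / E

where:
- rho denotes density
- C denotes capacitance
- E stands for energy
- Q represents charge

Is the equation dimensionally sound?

No

rho (density) has dimensions [L^-3 M].
C (capacitance) has dimensions [I^2 L^-2 M^-1 T^4].
E (energy) has dimensions [L^2 M T^-2].
Q (charge) has dimensions [I T].

Left side: [I^2 L^-2 M^-1 T^4]
Right side: [I L^-5 T^3]

The two sides have different dimensions, so the equation is NOT dimensionally consistent.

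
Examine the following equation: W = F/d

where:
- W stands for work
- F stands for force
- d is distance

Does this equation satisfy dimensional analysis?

No

W (work) has dimensions [L^2 M T^-2].
F (force) has dimensions [L M T^-2].
d (distance) has dimensions [L].

Left side: [L^2 M T^-2]
Right side: [M T^-2]

The two sides have different dimensions, so the equation is NOT dimensionally consistent.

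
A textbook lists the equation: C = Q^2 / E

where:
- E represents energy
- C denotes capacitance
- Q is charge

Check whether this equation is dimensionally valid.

Yes

E (energy) has dimensions [L^2 M T^-2].
C (capacitance) has dimensions [I^2 L^-2 M^-1 T^4].
Q (charge) has dimensions [I T].

Left side: [I^2 L^-2 M^-1 T^4]
Right side: [I^2 L^-2 M^-1 T^4]

Both sides have the same dimensions, so the equation is dimensionally consistent.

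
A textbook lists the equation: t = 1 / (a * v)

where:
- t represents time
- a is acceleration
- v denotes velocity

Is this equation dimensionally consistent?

No

t (time) has dimensions [T].
a (acceleration) has dimensions [L T^-2].
v (velocity) has dimensions [L T^-1].

Left side: [T]
Right side: [L^-2 T^3]

The two sides have different dimensions, so the equation is NOT dimensionally consistent.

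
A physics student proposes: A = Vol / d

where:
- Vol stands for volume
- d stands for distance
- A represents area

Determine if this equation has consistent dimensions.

Yes

Vol (volume) has dimensions [L^3].
d (distance) has dimensions [L].
A (area) has dimensions [L^2].

Left side: [L^2]
Right side: [L^2]

Both sides have the same dimensions, so the equation is dimensionally consistent.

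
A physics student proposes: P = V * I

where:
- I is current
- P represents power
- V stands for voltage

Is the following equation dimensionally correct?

Yes

I (current) has dimensions [I].
P (power) has dimensions [L^2 M T^-3].
V (voltage) has dimensions [I^-1 L^2 M T^-3].

Left side: [L^2 M T^-3]
Right side: [L^2 M T^-3]

Both sides have the same dimensions, so the equation is dimensionally consistent.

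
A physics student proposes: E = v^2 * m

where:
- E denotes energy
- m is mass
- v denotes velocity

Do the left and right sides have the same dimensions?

Yes

E (energy) has dimensions [L^2 M T^-2].
m (mass) has dimensions [M].
v (velocity) has dimensions [L T^-1].

Left side: [L^2 M T^-2]
Right side: [L^2 M T^-2]

Both sides have the same dimensions, so the equation is dimensionally consistent.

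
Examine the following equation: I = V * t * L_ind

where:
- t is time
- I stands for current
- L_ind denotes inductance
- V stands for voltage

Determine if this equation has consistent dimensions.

No

t (time) has dimensions [T].
I (current) has dimensions [I].
L_ind (inductance) has dimensions [I^-2 L^2 M T^-2].
V (voltage) has dimensions [I^-1 L^2 M T^-3].

Left side: [I]
Right side: [I^-3 L^4 M^2 T^-4]

The two sides have different dimensions, so the equation is NOT dimensionally consistent.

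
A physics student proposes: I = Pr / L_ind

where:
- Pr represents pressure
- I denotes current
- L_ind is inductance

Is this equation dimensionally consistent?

No

Pr (pressure) has dimensions [L^-1 M T^-2].
I (current) has dimensions [I].
L_ind (inductance) has dimensions [I^-2 L^2 M T^-2].

Left side: [I]
Right side: [I^2 L^-3]

The two sides have different dimensions, so the equation is NOT dimensionally consistent.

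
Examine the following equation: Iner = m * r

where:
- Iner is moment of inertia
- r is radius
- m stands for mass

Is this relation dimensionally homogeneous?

No

Iner (moment of inertia) has dimensions [L^2 M].
r (radius) has dimensions [L].
m (mass) has dimensions [M].

Left side: [L^2 M]
Right side: [L M]

The two sides have different dimensions, so the equation is NOT dimensionally consistent.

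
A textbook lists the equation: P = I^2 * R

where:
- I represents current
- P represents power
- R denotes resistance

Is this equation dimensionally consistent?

Yes

I (current) has dimensions [I].
P (power) has dimensions [L^2 M T^-3].
R (resistance) has dimensions [I^-2 L^2 M T^-3].

Left side: [L^2 M T^-3]
Right side: [L^2 M T^-3]

Both sides have the same dimensions, so the equation is dimensionally consistent.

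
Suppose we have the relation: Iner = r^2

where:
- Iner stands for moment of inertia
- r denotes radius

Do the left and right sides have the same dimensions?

No

Iner (moment of inertia) has dimensions [L^2 M].
r (radius) has dimensions [L].

Left side: [L^2 M]
Right side: [L^2]

The two sides have different dimensions, so the equation is NOT dimensionally consistent.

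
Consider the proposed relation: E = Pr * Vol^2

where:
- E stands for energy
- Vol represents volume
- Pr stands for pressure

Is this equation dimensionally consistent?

No

E (energy) has dimensions [L^2 M T^-2].
Vol (volume) has dimensions [L^3].
Pr (pressure) has dimensions [L^-1 M T^-2].

Left side: [L^2 M T^-2]
Right side: [L^5 M T^-2]

The two sides have different dimensions, so the equation is NOT dimensionally consistent.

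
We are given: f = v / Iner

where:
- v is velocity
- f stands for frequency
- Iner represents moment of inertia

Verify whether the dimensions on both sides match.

No

v (velocity) has dimensions [L T^-1].
f (frequency) has dimensions [T^-1].
Iner (moment of inertia) has dimensions [L^2 M].

Left side: [T^-1]
Right side: [L^-1 M^-1 T^-1]

The two sides have different dimensions, so the equation is NOT dimensionally consistent.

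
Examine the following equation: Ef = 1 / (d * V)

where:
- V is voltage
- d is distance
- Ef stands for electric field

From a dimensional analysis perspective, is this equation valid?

No

V (voltage) has dimensions [I^-1 L^2 M T^-3].
d (distance) has dimensions [L].
Ef (electric field) has dimensions [I^-1 L M T^-3].

Left side: [I^-1 L M T^-3]
Right side: [I L^-3 M^-1 T^3]

The two sides have different dimensions, so the equation is NOT dimensionally consistent.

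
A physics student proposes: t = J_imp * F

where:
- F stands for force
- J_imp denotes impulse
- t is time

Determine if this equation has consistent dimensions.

No

F (force) has dimensions [L M T^-2].
J_imp (impulse) has dimensions [L M T^-1].
t (time) has dimensions [T].

Left side: [T]
Right side: [L^2 M^2 T^-3]

The two sides have different dimensions, so the equation is NOT dimensionally consistent.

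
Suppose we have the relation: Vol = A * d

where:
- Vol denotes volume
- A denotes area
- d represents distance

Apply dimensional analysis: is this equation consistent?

Yes

Vol (volume) has dimensions [L^3].
A (area) has dimensions [L^2].
d (distance) has dimensions [L].

Left side: [L^3]
Right side: [L^3]

Both sides have the same dimensions, so the equation is dimensionally consistent.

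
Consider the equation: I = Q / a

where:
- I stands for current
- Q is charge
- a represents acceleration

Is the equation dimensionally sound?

No

I (current) has dimensions [I].
Q (charge) has dimensions [I T].
a (acceleration) has dimensions [L T^-2].

Left side: [I]
Right side: [I L^-1 T^3]

The two sides have different dimensions, so the equation is NOT dimensionally consistent.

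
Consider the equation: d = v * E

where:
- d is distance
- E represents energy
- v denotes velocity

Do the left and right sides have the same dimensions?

No

d (distance) has dimensions [L].
E (energy) has dimensions [L^2 M T^-2].
v (velocity) has dimensions [L T^-1].

Left side: [L]
Right side: [L^3 M T^-3]

The two sides have different dimensions, so the equation is NOT dimensionally consistent.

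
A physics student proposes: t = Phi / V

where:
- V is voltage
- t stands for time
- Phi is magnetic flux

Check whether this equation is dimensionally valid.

Yes

V (voltage) has dimensions [I^-1 L^2 M T^-3].
t (time) has dimensions [T].
Phi (magnetic flux) has dimensions [I^-1 L^2 M T^-2].

Left side: [T]
Right side: [T]

Both sides have the same dimensions, so the equation is dimensionally consistent.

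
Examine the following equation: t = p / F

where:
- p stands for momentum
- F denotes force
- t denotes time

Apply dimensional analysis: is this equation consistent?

Yes

p (momentum) has dimensions [L M T^-1].
F (force) has dimensions [L M T^-2].
t (time) has dimensions [T].

Left side: [T]
Right side: [T]

Both sides have the same dimensions, so the equation is dimensionally consistent.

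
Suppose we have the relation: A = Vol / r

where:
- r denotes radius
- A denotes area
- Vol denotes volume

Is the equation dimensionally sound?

Yes

r (radius) has dimensions [L].
A (area) has dimensions [L^2].
Vol (volume) has dimensions [L^3].

Left side: [L^2]
Right side: [L^2]

Both sides have the same dimensions, so the equation is dimensionally consistent.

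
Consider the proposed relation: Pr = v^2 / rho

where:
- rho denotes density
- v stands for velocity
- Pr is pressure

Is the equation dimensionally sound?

No

rho (density) has dimensions [L^-3 M].
v (velocity) has dimensions [L T^-1].
Pr (pressure) has dimensions [L^-1 M T^-2].

Left side: [L^-1 M T^-2]
Right side: [L^5 M^-1 T^-2]

The two sides have different dimensions, so the equation is NOT dimensionally consistent.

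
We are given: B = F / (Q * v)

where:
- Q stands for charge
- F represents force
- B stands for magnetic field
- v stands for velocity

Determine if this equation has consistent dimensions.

Yes

Q (charge) has dimensions [I T].
F (force) has dimensions [L M T^-2].
B (magnetic field) has dimensions [I^-1 M T^-2].
v (velocity) has dimensions [L T^-1].

Left side: [I^-1 M T^-2]
Right side: [I^-1 M T^-2]

Both sides have the same dimensions, so the equation is dimensionally consistent.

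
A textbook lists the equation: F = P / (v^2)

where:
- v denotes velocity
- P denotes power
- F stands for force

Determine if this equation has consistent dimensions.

No

v (velocity) has dimensions [L T^-1].
P (power) has dimensions [L^2 M T^-3].
F (force) has dimensions [L M T^-2].

Left side: [L M T^-2]
Right side: [M T^-1]

The two sides have different dimensions, so the equation is NOT dimensionally consistent.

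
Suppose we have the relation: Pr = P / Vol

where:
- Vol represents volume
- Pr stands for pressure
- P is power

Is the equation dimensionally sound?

No

Vol (volume) has dimensions [L^3].
Pr (pressure) has dimensions [L^-1 M T^-2].
P (power) has dimensions [L^2 M T^-3].

Left side: [L^-1 M T^-2]
Right side: [L^-1 M T^-3]

The two sides have different dimensions, so the equation is NOT dimensionally consistent.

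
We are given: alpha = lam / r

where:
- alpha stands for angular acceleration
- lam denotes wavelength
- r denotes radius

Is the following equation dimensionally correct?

No

alpha (angular acceleration) has dimensions [T^-2].
lam (wavelength) has dimensions [L].
r (radius) has dimensions [L].

Left side: [T^-2]
Right side: [dimensionless]

The two sides have different dimensions, so the equation is NOT dimensionally consistent.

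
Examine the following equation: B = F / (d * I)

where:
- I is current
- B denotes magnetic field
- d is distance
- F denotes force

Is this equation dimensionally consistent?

Yes

I (current) has dimensions [I].
B (magnetic field) has dimensions [I^-1 M T^-2].
d (distance) has dimensions [L].
F (force) has dimensions [L M T^-2].

Left side: [I^-1 M T^-2]
Right side: [I^-1 M T^-2]

Both sides have the same dimensions, so the equation is dimensionally consistent.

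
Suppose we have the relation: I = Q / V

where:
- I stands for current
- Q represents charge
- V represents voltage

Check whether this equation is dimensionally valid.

No

I (current) has dimensions [I].
Q (charge) has dimensions [I T].
V (voltage) has dimensions [I^-1 L^2 M T^-3].

Left side: [I]
Right side: [I^2 L^-2 M^-1 T^4]

The two sides have different dimensions, so the equation is NOT dimensionally consistent.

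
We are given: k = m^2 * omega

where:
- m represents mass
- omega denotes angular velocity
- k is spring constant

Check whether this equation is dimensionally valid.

No

m (mass) has dimensions [M].
omega (angular velocity) has dimensions [T^-1].
k (spring constant) has dimensions [M T^-2].

Left side: [M T^-2]
Right side: [M^2 T^-1]

The two sides have different dimensions, so the equation is NOT dimensionally consistent.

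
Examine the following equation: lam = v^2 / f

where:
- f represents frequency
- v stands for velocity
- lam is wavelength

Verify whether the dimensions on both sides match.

No

f (frequency) has dimensions [T^-1].
v (velocity) has dimensions [L T^-1].
lam (wavelength) has dimensions [L].

Left side: [L]
Right side: [L^2 T^-1]

The two sides have different dimensions, so the equation is NOT dimensionally consistent.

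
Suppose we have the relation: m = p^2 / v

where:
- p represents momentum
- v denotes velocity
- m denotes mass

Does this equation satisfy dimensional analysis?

No

p (momentum) has dimensions [L M T^-1].
v (velocity) has dimensions [L T^-1].
m (mass) has dimensions [M].

Left side: [M]
Right side: [L M^2 T^-1]

The two sides have different dimensions, so the equation is NOT dimensionally consistent.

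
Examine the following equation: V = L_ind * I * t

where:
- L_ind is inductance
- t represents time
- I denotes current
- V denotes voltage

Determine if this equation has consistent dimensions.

No

L_ind (inductance) has dimensions [I^-2 L^2 M T^-2].
t (time) has dimensions [T].
I (current) has dimensions [I].
V (voltage) has dimensions [I^-1 L^2 M T^-3].

Left side: [I^-1 L^2 M T^-3]
Right side: [I^-1 L^2 M T^-1]

The two sides have different dimensions, so the equation is NOT dimensionally consistent.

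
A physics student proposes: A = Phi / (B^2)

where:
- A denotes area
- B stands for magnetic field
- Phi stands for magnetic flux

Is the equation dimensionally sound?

No

A (area) has dimensions [L^2].
B (magnetic field) has dimensions [I^-1 M T^-2].
Phi (magnetic flux) has dimensions [I^-1 L^2 M T^-2].

Left side: [L^2]
Right side: [I L^2 M^-1 T^2]

The two sides have different dimensions, so the equation is NOT dimensionally consistent.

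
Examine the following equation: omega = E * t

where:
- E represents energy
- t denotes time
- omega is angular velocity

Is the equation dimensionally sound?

No

E (energy) has dimensions [L^2 M T^-2].
t (time) has dimensions [T].
omega (angular velocity) has dimensions [T^-1].

Left side: [T^-1]
Right side: [L^2 M T^-1]

The two sides have different dimensions, so the equation is NOT dimensionally consistent.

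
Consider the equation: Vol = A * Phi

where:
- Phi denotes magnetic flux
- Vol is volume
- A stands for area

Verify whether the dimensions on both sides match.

No

Phi (magnetic flux) has dimensions [I^-1 L^2 M T^-2].
Vol (volume) has dimensions [L^3].
A (area) has dimensions [L^2].

Left side: [L^3]
Right side: [I^-1 L^4 M T^-2]

The two sides have different dimensions, so the equation is NOT dimensionally consistent.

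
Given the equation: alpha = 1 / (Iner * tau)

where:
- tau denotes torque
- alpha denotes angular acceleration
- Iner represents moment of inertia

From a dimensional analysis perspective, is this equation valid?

No

tau (torque) has dimensions [L^2 M T^-2].
alpha (angular acceleration) has dimensions [T^-2].
Iner (moment of inertia) has dimensions [L^2 M].

Left side: [T^-2]
Right side: [L^-4 M^-2 T^2]

The two sides have different dimensions, so the equation is NOT dimensionally consistent.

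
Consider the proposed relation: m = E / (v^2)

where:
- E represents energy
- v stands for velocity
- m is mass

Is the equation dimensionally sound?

Yes

E (energy) has dimensions [L^2 M T^-2].
v (velocity) has dimensions [L T^-1].
m (mass) has dimensions [M].

Left side: [M]
Right side: [M]

Both sides have the same dimensions, so the equation is dimensionally consistent.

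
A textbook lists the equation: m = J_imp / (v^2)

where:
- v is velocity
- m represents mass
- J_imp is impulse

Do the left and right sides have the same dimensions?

No

v (velocity) has dimensions [L T^-1].
m (mass) has dimensions [M].
J_imp (impulse) has dimensions [L M T^-1].

Left side: [M]
Right side: [L^-1 M T]

The two sides have different dimensions, so the equation is NOT dimensionally consistent.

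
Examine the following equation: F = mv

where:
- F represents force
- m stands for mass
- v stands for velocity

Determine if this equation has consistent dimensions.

No

F (force) has dimensions [L M T^-2].
m (mass) has dimensions [M].
v (velocity) has dimensions [L T^-1].

Left side: [L M T^-2]
Right side: [L M T^-1]

The two sides have different dimensions, so the equation is NOT dimensionally consistent.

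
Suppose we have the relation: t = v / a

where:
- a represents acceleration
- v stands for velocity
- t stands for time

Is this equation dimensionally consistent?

Yes

a (acceleration) has dimensions [L T^-2].
v (velocity) has dimensions [L T^-1].
t (time) has dimensions [T].

Left side: [T]
Right side: [T]

Both sides have the same dimensions, so the equation is dimensionally consistent.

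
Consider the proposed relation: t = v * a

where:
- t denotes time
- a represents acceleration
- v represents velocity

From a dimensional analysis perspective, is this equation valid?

No

t (time) has dimensions [T].
a (acceleration) has dimensions [L T^-2].
v (velocity) has dimensions [L T^-1].

Left side: [T]
Right side: [L^2 T^-3]

The two sides have different dimensions, so the equation is NOT dimensionally consistent.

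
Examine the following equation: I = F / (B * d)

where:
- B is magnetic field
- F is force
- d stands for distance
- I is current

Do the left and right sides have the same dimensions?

Yes

B (magnetic field) has dimensions [I^-1 M T^-2].
F (force) has dimensions [L M T^-2].
d (distance) has dimensions [L].
I (current) has dimensions [I].

Left side: [I]
Right side: [I]

Both sides have the same dimensions, so the equation is dimensionally consistent.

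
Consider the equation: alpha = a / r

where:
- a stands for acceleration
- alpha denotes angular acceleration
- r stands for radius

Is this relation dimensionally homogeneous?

Yes

a (acceleration) has dimensions [L T^-2].
alpha (angular acceleration) has dimensions [T^-2].
r (radius) has dimensions [L].

Left side: [T^-2]
Right side: [T^-2]

Both sides have the same dimensions, so the equation is dimensionally consistent.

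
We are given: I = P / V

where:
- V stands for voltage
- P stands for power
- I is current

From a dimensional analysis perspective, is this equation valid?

Yes

V (voltage) has dimensions [I^-1 L^2 M T^-3].
P (power) has dimensions [L^2 M T^-3].
I (current) has dimensions [I].

Left side: [I]
Right side: [I]

Both sides have the same dimensions, so the equation is dimensionally consistent.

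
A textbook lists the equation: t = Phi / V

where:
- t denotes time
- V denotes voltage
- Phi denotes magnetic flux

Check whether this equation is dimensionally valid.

Yes

t (time) has dimensions [T].
V (voltage) has dimensions [I^-1 L^2 M T^-3].
Phi (magnetic flux) has dimensions [I^-1 L^2 M T^-2].

Left side: [T]
Right side: [T]

Both sides have the same dimensions, so the equation is dimensionally consistent.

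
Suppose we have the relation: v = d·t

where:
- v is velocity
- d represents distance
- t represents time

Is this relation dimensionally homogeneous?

No

v (velocity) has dimensions [L T^-1].
d (distance) has dimensions [L].
t (time) has dimensions [T].

Left side: [L T^-1]
Right side: [L T]

The two sides have different dimensions, so the equation is NOT dimensionally consistent.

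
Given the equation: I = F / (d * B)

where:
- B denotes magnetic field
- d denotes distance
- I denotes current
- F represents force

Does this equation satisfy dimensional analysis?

Yes

B (magnetic field) has dimensions [I^-1 M T^-2].
d (distance) has dimensions [L].
I (current) has dimensions [I].
F (force) has dimensions [L M T^-2].

Left side: [I]
Right side: [I]

Both sides have the same dimensions, so the equation is dimensionally consistent.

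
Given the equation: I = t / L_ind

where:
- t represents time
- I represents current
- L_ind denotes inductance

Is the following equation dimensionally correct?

No

t (time) has dimensions [T].
I (current) has dimensions [I].
L_ind (inductance) has dimensions [I^-2 L^2 M T^-2].

Left side: [I]
Right side: [I^2 L^-2 M^-1 T^3]

The two sides have different dimensions, so the equation is NOT dimensionally consistent.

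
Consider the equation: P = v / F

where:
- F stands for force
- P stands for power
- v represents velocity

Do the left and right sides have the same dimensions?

No

F (force) has dimensions [L M T^-2].
P (power) has dimensions [L^2 M T^-3].
v (velocity) has dimensions [L T^-1].

Left side: [L^2 M T^-3]
Right side: [M^-1 T]

The two sides have different dimensions, so the equation is NOT dimensionally consistent.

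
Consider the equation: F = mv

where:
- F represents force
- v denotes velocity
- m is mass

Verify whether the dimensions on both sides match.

No

F (force) has dimensions [L M T^-2].
v (velocity) has dimensions [L T^-1].
m (mass) has dimensions [M].

Left side: [L M T^-2]
Right side: [L M T^-1]

The two sides have different dimensions, so the equation is NOT dimensionally consistent.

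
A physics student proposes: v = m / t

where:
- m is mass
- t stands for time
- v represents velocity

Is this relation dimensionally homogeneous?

No

m (mass) has dimensions [M].
t (time) has dimensions [T].
v (velocity) has dimensions [L T^-1].

Left side: [L T^-1]
Right side: [M T^-1]

The two sides have different dimensions, so the equation is NOT dimensionally consistent.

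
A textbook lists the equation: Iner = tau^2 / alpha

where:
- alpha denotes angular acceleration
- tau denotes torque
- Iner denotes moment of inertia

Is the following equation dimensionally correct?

No

alpha (angular acceleration) has dimensions [T^-2].
tau (torque) has dimensions [L^2 M T^-2].
Iner (moment of inertia) has dimensions [L^2 M].

Left side: [L^2 M]
Right side: [L^4 M^2 T^-2]

The two sides have different dimensions, so the equation is NOT dimensionally consistent.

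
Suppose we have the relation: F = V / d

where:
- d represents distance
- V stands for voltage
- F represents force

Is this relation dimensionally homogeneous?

No

d (distance) has dimensions [L].
V (voltage) has dimensions [I^-1 L^2 M T^-3].
F (force) has dimensions [L M T^-2].

Left side: [L M T^-2]
Right side: [I^-1 L M T^-3]

The two sides have different dimensions, so the equation is NOT dimensionally consistent.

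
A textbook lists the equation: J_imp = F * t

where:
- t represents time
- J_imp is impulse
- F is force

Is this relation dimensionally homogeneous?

Yes

t (time) has dimensions [T].
J_imp (impulse) has dimensions [L M T^-1].
F (force) has dimensions [L M T^-2].

Left side: [L M T^-1]
Right side: [L M T^-1]

Both sides have the same dimensions, so the equation is dimensionally consistent.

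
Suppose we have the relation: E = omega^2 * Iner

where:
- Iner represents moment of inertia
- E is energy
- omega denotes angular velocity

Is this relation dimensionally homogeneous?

Yes

Iner (moment of inertia) has dimensions [L^2 M].
E (energy) has dimensions [L^2 M T^-2].
omega (angular velocity) has dimensions [T^-1].

Left side: [L^2 M T^-2]
Right side: [L^2 M T^-2]

Both sides have the same dimensions, so the equation is dimensionally consistent.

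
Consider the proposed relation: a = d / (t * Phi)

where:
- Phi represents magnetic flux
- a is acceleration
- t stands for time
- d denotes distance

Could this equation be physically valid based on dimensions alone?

No

Phi (magnetic flux) has dimensions [I^-1 L^2 M T^-2].
a (acceleration) has dimensions [L T^-2].
t (time) has dimensions [T].
d (distance) has dimensions [L].

Left side: [L T^-2]
Right side: [I L^-1 M^-1 T]

The two sides have different dimensions, so the equation is NOT dimensionally consistent.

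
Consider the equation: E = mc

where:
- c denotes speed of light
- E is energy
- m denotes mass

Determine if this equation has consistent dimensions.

No

c (speed of light) has dimensions [L T^-1].
E (energy) has dimensions [L^2 M T^-2].
m (mass) has dimensions [M].

Left side: [L^2 M T^-2]
Right side: [L M T^-1]

The two sides have different dimensions, so the equation is NOT dimensionally consistent.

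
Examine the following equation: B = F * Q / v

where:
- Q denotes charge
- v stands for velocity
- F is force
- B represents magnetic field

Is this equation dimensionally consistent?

No

Q (charge) has dimensions [I T].
v (velocity) has dimensions [L T^-1].
F (force) has dimensions [L M T^-2].
B (magnetic field) has dimensions [I^-1 M T^-2].

Left side: [I^-1 M T^-2]
Right side: [I M]

The two sides have different dimensions, so the equation is NOT dimensionally consistent.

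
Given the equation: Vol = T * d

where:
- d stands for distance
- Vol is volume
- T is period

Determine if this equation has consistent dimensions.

No

d (distance) has dimensions [L].
Vol (volume) has dimensions [L^3].
T (period) has dimensions [T].

Left side: [L^3]
Right side: [L T]

The two sides have different dimensions, so the equation is NOT dimensionally consistent.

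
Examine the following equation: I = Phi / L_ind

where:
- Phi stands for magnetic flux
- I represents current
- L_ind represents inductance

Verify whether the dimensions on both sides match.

Yes

Phi (magnetic flux) has dimensions [I^-1 L^2 M T^-2].
I (current) has dimensions [I].
L_ind (inductance) has dimensions [I^-2 L^2 M T^-2].

Left side: [I]
Right side: [I]

Both sides have the same dimensions, so the equation is dimensionally consistent.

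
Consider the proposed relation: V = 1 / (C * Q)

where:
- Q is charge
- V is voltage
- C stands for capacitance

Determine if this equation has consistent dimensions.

No

Q (charge) has dimensions [I T].
V (voltage) has dimensions [I^-1 L^2 M T^-3].
C (capacitance) has dimensions [I^2 L^-2 M^-1 T^4].

Left side: [I^-1 L^2 M T^-3]
Right side: [I^-3 L^2 M T^-5]

The two sides have different dimensions, so the equation is NOT dimensionally consistent.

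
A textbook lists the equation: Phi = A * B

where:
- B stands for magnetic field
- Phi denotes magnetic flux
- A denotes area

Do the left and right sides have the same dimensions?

Yes

B (magnetic field) has dimensions [I^-1 M T^-2].
Phi (magnetic flux) has dimensions [I^-1 L^2 M T^-2].
A (area) has dimensions [L^2].

Left side: [I^-1 L^2 M T^-2]
Right side: [I^-1 L^2 M T^-2]

Both sides have the same dimensions, so the equation is dimensionally consistent.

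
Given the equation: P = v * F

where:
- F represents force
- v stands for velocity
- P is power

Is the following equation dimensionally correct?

Yes

F (force) has dimensions [L M T^-2].
v (velocity) has dimensions [L T^-1].
P (power) has dimensions [L^2 M T^-3].

Left side: [L^2 M T^-3]
Right side: [L^2 M T^-3]

Both sides have the same dimensions, so the equation is dimensionally consistent.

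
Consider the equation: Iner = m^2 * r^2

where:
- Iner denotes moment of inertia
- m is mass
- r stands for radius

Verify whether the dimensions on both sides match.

No

Iner (moment of inertia) has dimensions [L^2 M].
m (mass) has dimensions [M].
r (radius) has dimensions [L].

Left side: [L^2 M]
Right side: [L^2 M^2]

The two sides have different dimensions, so the equation is NOT dimensionally consistent.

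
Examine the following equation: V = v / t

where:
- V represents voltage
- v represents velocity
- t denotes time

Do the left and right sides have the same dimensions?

No

V (voltage) has dimensions [I^-1 L^2 M T^-3].
v (velocity) has dimensions [L T^-1].
t (time) has dimensions [T].

Left side: [I^-1 L^2 M T^-3]
Right side: [L T^-2]

The two sides have different dimensions, so the equation is NOT dimensionally consistent.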